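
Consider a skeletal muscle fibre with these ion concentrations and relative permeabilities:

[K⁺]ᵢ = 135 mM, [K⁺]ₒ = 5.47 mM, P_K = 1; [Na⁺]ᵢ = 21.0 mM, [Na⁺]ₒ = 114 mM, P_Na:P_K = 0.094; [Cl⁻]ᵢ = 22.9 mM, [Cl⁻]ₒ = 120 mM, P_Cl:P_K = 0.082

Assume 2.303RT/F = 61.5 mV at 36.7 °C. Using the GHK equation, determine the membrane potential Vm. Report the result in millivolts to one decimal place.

Vm = 61.5 · log₁₀[(Σ P·[cation]ₒ + Σ P·[anion]ᵢ) / (Σ P·[cation]ᵢ + Σ P·[anion]ₒ)]
Numerator = 1×5.47 + 0.094×114 + 0.082×22.9 = 18.06
Denominator = 1×135 + 0.094×21.0 + 0.082×120 = 146.8
Vm = 61.5 · log₁₀(0.12304) = 61.5 × (-0.9100) = -55.96 mV

-56.0 mV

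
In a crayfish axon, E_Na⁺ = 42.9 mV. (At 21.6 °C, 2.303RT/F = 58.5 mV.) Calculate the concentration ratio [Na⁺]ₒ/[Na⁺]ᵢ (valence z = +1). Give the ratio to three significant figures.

5.41

log₁₀([out]/[in]) = E·z/(58.5) = 42.9 × 1 / 58.5 = 0.7333
[out]/[in] = 10^(0.7333) = 5.412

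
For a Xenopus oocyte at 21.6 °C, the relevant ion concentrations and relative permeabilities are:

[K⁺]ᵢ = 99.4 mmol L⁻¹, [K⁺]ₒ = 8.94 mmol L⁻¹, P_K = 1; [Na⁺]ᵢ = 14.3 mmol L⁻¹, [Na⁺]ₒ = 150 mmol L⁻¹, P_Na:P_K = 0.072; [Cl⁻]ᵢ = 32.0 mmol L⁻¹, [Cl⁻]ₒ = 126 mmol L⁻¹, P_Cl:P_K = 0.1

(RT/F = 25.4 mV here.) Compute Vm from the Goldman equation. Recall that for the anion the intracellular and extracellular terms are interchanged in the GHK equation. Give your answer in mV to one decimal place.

Vm = 25.4 · ln[(Σ P·[cation]ₒ + Σ P·[anion]ᵢ) / (Σ P·[cation]ᵢ + Σ P·[anion]ₒ)]
Numerator = 1×8.94 + 0.072×150 + 0.1×32.0 = 22.94
Denominator = 1×99.4 + 0.072×14.3 + 0.1×126 = 113
Vm = 25.4 · ln(0.20296) = 25.4 × (-1.5948) = -40.51 mV

-40.5 mV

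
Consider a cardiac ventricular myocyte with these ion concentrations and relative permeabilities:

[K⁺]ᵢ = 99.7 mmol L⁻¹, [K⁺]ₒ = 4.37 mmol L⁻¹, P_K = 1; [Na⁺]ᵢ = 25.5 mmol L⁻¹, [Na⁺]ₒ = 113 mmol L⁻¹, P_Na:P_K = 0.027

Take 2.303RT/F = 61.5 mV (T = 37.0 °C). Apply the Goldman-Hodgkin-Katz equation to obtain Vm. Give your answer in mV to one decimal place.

Vm = 61.5 · log₁₀[(Σ P·[cation]ₒ + Σ P·[anion]ᵢ) / (Σ P·[cation]ᵢ + Σ P·[anion]ₒ)]
Numerator = 1×4.37 + 0.027×113 = 7.421
Denominator = 1×99.7 + 0.027×25.5 = 100.4
Vm = 61.5 · log₁₀(0.073923) = 61.5 × (-1.1312) = -69.57 mV

-69.6 mV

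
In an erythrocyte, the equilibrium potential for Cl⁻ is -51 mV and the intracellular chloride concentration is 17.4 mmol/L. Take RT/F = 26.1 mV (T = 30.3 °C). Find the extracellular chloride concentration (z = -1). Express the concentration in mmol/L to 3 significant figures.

123 mmol/L

Nernst: E = (26.1/-1) · ln([out]/[in]), so ln([out]/[in]) = -51.0 × -1 / 26.1 = 1.9540.
[out]/[in] = e^(1.9540) = 7.057.
[out] = 7.057 × 17.4 = 122.8 mmol/L.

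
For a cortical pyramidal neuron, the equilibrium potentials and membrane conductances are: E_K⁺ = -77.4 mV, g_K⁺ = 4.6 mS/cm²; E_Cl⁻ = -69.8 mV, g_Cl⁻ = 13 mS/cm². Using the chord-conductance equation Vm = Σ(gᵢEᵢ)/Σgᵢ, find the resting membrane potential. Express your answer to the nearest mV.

-72 mV

Σ gᵢEᵢ = 4.6·(-77.4) + 13·(-69.8) = -1263.44
Σ gᵢ = 4.6 + 13 = 17.6
Vm = -1263.44 / 17.6 = -71.79 mV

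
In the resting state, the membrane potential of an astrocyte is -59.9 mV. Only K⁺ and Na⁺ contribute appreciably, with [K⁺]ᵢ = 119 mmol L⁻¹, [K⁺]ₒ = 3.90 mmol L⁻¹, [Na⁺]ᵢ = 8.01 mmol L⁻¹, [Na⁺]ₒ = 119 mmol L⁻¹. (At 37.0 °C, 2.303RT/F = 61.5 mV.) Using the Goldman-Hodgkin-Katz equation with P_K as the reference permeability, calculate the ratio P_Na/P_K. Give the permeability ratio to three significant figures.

0.0739

Let α = P_Na/P_K. GHK: Vm = 61.5·log₁₀[(Kₒ + α·Naₒ)/(Kᵢ + α·Naᵢ)].
10^(Vm/61.5) = 10^(-59.9/61.5) = 0.10617
So 0.10617·(Kᵢ + α·Naᵢ) = Kₒ + α·Naₒ → α = (0.10617·119.0 − 3.9) / (119.0 − 0.10617·8.01)
α = (12.63 − 3.9) / (119.0 − 0.8504) = 8.735/118.1 = 0.07393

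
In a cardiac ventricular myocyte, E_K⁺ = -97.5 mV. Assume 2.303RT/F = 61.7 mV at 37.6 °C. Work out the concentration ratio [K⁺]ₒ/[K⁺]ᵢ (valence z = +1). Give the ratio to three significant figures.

0.0263

log₁₀([out]/[in]) = E·z/(61.7) = -97.5 × 1 / 61.7 = -1.5802
[out]/[in] = 10^(-1.5802) = 0.02629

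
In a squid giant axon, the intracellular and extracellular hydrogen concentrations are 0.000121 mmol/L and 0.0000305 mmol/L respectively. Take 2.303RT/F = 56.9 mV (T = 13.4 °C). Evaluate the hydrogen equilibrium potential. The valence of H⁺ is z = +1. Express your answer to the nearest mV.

-34 mV

E = (56.9/z) · log₁₀([H⁺]_out/[H⁺]_in) with z = +1.
= (56.9/1) · log₁₀(0.0000305/0.000121) = 56.90 · log₁₀(0.2521)
= 56.90 · (-0.5985) = -34.05 mV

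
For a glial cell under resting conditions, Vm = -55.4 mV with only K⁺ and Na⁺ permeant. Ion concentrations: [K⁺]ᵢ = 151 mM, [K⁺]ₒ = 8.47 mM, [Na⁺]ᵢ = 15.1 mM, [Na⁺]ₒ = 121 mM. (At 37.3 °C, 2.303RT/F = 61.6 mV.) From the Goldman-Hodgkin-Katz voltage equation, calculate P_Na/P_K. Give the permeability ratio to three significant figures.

0.0887

Let α = P_Na/P_K. GHK: Vm = 61.6·log₁₀[(Kₒ + α·Naₒ)/(Kᵢ + α·Naᵢ)].
10^(Vm/61.6) = 10^(-55.4/61.6) = 0.12608
So 0.12608·(Kᵢ + α·Naᵢ) = Kₒ + α·Naₒ → α = (0.12608·151.0 − 8.47) / (121.0 − 0.12608·15.1)
α = (19.04 − 8.47) / (121.0 − 1.904) = 10.57/119.1 = 0.08874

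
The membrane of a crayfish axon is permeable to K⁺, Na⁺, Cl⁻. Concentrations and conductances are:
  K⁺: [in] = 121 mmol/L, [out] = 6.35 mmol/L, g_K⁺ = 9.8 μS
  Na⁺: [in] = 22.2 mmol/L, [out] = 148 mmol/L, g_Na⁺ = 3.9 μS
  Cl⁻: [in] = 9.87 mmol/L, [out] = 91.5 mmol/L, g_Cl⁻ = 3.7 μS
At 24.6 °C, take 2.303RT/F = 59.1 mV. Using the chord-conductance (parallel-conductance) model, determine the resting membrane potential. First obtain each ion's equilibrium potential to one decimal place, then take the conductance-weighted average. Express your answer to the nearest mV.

E_K⁺ = (59.1/1)·log₁₀(6.35/121) = -75.6 mV
E_Na⁺ = (59.1/1)·log₁₀(148/22.2) = 48.7 mV
E_Cl⁻ = (59.1/-1)·log₁₀(91.5/9.87) = -57.2 mV
Vm = (Σ gᵢEᵢ)/(Σ gᵢ) = (9.8·-75.6 + 3.9·48.7 + 3.7·-57.2) / (9.8 + 3.9 + 3.7)
= -762.59 / 17.4 = -43.83 mV

-44 mV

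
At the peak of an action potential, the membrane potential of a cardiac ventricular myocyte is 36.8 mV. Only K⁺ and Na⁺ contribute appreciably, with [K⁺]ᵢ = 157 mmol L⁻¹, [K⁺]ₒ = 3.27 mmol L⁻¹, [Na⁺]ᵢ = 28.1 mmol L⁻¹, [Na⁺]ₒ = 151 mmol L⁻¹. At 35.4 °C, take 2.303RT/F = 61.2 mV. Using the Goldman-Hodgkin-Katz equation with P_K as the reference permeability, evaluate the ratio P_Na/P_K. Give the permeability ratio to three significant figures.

Let α = P_Na/P_K. GHK: Vm = 61.2·log₁₀[(Kₒ + α·Naₒ)/(Kᵢ + α·Naᵢ)].
10^(Vm/61.2) = 10^(36.8/61.2) = 3.9931
So 3.9931·(Kᵢ + α·Naᵢ) = Kₒ + α·Naₒ → α = (3.9931·157.0 − 3.27) / (151.0 − 3.9931·28.1)
α = (626.9 − 3.27) / (151.0 − 112.2) = 623.6/38.79 = 16.08

16.1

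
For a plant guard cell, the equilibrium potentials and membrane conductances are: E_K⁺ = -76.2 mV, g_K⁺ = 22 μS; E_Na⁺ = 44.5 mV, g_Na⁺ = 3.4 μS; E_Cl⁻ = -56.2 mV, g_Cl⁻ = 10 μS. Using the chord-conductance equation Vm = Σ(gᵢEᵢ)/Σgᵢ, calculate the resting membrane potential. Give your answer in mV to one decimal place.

-59.0 mV

Σ gᵢEᵢ = 22·(-76.2) + 3.4·(44.5) + 10·(-56.2) = -2087.10
Σ gᵢ = 22 + 3.4 + 10 = 35.4
Vm = -2087.10 / 35.4 = -58.96 mV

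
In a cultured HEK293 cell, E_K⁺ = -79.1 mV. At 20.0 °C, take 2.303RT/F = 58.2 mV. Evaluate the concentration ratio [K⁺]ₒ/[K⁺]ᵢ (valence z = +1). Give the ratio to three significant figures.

0.0437

log₁₀([out]/[in]) = E·z/(58.2) = -79.1 × 1 / 58.2 = -1.3591
[out]/[in] = 10^(-1.3591) = 0.04374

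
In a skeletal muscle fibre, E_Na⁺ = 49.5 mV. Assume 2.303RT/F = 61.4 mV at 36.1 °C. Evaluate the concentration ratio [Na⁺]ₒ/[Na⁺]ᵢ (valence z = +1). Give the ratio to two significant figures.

6.4

log₁₀([out]/[in]) = E·z/(61.4) = 49.5 × 1 / 61.4 = 0.8062
[out]/[in] = 10^(0.8062) = 6.4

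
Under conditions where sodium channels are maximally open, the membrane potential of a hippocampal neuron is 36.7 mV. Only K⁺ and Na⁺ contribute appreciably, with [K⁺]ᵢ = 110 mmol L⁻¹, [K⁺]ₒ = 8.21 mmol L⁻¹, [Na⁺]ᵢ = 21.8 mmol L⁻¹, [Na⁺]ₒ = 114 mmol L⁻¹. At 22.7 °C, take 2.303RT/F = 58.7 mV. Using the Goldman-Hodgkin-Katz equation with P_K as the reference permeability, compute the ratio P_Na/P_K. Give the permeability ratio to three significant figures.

20.7

Let α = P_Na/P_K. GHK: Vm = 58.7·log₁₀[(Kₒ + α·Naₒ)/(Kᵢ + α·Naᵢ)].
10^(Vm/58.7) = 10^(36.7/58.7) = 4.219
So 4.219·(Kᵢ + α·Naᵢ) = Kₒ + α·Naₒ → α = (4.219·110.0 − 8.21) / (114.0 − 4.219·21.8)
α = (464.1 − 8.21) / (114.0 − 91.97) = 455.9/22.03 = 20.7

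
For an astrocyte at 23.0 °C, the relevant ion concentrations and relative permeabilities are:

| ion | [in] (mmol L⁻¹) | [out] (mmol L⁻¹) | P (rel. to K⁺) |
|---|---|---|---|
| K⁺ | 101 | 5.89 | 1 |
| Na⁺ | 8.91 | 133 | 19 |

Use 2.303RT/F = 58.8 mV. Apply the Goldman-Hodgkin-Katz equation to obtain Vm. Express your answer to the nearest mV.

Vm = 58.8 · log₁₀[(Σ P·[cation]ₒ + Σ P·[anion]ᵢ) / (Σ P·[cation]ᵢ + Σ P·[anion]ₒ)]
Numerator = 1×5.89 + 19×133 = 2533
Denominator = 1×101 + 19×8.91 = 270.3
Vm = 58.8 · log₁₀(9.371) = 58.8 × (0.9718) = 57.14 mV

57 mV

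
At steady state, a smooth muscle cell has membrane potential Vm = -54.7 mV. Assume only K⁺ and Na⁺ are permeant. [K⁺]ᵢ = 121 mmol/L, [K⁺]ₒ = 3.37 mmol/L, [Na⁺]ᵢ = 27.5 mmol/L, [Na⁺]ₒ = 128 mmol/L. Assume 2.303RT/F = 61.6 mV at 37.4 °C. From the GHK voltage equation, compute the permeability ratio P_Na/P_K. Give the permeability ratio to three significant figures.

Let α = P_Na/P_K. GHK: Vm = 61.6·log₁₀[(Kₒ + α·Naₒ)/(Kᵢ + α·Naᵢ)].
10^(Vm/61.6) = 10^(-54.7/61.6) = 0.12942
So 0.12942·(Kᵢ + α·Naᵢ) = Kₒ + α·Naₒ → α = (0.12942·121.0 − 3.37) / (128.0 − 0.12942·27.5)
α = (15.66 − 3.37) / (128.0 − 3.559) = 12.29/124.4 = 0.09876

0.0988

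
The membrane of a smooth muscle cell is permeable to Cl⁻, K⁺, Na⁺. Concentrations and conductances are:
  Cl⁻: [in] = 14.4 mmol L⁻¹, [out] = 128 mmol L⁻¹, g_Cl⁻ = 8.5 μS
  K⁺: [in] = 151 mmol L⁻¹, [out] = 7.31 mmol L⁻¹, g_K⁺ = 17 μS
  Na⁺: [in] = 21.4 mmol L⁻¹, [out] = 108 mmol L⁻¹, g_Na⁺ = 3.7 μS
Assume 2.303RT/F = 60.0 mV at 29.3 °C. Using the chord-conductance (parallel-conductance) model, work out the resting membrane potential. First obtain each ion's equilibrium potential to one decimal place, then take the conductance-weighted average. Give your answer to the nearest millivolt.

-57 mV

E_Cl⁻ = (60.0/-1)·log₁₀(128/14.4) = -56.9 mV
E_K⁺ = (60.0/1)·log₁₀(7.31/151) = -78.9 mV
E_Na⁺ = (60.0/1)·log₁₀(108/21.4) = 42.2 mV
Vm = (Σ gᵢEᵢ)/(Σ gᵢ) = (8.5·-56.9 + 17·-78.9 + 3.7·42.2) / (8.5 + 17 + 3.7)
= -1668.81 / 29.2 = -57.15 mV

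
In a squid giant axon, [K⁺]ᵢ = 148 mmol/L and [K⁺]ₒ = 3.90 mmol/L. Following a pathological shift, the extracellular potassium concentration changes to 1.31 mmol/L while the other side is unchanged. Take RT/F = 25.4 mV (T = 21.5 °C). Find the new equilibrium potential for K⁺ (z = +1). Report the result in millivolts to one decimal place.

-120.1 mV

After the shift: [K⁺]_out = 1.31, [K⁺]_in = 148 mmol/L.
E_new = (25.4/1)·ln(1.31/148) = 25.40 · (-4.7272) = -120.07 mV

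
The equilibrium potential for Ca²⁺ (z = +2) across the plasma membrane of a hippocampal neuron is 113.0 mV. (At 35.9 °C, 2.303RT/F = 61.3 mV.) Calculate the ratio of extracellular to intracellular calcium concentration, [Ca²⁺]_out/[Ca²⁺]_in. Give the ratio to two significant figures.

log₁₀([out]/[in]) = E·z/(61.3) = 113.0 × 2 / 61.3 = 3.6868
[out]/[in] = 10^(3.6868) = 4862

4900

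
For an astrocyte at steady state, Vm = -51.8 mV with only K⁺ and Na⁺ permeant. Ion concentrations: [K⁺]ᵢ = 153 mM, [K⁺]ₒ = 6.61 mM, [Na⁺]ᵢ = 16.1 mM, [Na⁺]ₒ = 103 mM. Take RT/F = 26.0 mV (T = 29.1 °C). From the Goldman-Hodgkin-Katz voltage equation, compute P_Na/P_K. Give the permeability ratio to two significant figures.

Let α = P_Na/P_K. GHK: Vm = 26.0·ln[(Kₒ + α·Naₒ)/(Kᵢ + α·Naᵢ)].
e^(Vm/26.0) = e^(-51.8/26.0) = 0.13638
So 0.13638·(Kᵢ + α·Naᵢ) = Kₒ + α·Naₒ → α = (0.13638·153.0 − 6.61) / (103.0 − 0.13638·16.1)
α = (20.87 − 6.61) / (103.0 − 2.196) = 14.26/100.8 = 0.1414

0.14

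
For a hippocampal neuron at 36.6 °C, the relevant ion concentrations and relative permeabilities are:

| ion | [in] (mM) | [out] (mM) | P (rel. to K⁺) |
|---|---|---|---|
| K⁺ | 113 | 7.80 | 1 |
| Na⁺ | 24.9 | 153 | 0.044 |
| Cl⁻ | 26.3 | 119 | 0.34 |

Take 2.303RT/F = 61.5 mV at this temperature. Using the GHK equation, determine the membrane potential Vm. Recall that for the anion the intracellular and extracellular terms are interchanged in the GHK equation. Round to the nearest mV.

Vm = 61.5 · log₁₀[(Σ P·[cation]ₒ + Σ P·[anion]ᵢ) / (Σ P·[cation]ᵢ + Σ P·[anion]ₒ)]
Numerator = 1×7.80 + 0.044×153 + 0.34×26.3 = 23.47
Denominator = 1×113 + 0.044×24.9 + 0.34×119 = 154.6
Vm = 61.5 · log₁₀(0.15188) = 61.5 × (-0.8185) = -50.34 mV

-50 mV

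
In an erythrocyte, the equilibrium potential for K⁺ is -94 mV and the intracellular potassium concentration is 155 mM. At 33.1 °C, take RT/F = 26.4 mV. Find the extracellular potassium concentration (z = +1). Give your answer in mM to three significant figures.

4.41 mM

Nernst: E = (26.4/1) · ln([out]/[in]), so ln([out]/[in]) = -94.0 × 1 / 26.4 = -3.5606.
[out]/[in] = e^(-3.5606) = 0.02842.
[out] = 0.02842 × 155 = 4.405 mM.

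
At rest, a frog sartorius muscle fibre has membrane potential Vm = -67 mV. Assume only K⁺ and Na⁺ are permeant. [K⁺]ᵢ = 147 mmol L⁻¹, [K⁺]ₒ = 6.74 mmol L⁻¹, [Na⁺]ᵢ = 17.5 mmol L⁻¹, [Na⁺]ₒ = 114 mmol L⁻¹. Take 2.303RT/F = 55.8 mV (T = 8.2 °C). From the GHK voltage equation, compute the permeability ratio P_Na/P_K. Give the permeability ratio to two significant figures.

Let α = P_Na/P_K. GHK: Vm = 55.8·log₁₀[(Kₒ + α·Naₒ)/(Kᵢ + α·Naᵢ)].
10^(Vm/55.8) = 10^(-67.0/55.8) = 0.062992
So 0.062992·(Kᵢ + α·Naᵢ) = Kₒ + α·Naₒ → α = (0.062992·147.0 − 6.74) / (114.0 − 0.062992·17.5)
α = (9.26 − 6.74) / (114.0 − 1.102) = 2.52/112.9 = 0.02232

0.022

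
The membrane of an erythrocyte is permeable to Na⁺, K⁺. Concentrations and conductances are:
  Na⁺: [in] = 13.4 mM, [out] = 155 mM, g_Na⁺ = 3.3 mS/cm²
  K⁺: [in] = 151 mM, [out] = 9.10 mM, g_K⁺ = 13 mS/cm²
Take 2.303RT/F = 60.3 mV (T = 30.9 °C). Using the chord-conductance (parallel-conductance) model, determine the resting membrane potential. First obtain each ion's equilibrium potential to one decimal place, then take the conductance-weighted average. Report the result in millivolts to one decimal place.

E_Na⁺ = (60.3/1)·log₁₀(155/13.4) = 64.1 mV
E_K⁺ = (60.3/1)·log₁₀(9.10/151) = -73.6 mV
Vm = (Σ gᵢEᵢ)/(Σ gᵢ) = (3.3·64.1 + 13·-73.6) / (3.3 + 13)
= -745.27 / 16.3 = -45.72 mV

-45.7 mV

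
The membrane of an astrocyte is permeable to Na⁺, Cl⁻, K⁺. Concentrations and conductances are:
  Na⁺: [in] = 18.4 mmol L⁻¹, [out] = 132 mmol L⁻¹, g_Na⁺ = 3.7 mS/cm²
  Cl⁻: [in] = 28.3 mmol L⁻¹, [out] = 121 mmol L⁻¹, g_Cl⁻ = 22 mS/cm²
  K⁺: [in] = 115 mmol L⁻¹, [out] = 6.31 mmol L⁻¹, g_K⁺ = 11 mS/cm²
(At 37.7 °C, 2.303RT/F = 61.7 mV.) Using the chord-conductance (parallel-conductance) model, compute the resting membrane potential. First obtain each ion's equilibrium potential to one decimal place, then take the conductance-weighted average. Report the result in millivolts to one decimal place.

-41.3 mV

E_Na⁺ = (61.7/1)·log₁₀(132/18.4) = 52.8 mV
E_Cl⁻ = (61.7/-1)·log₁₀(121/28.3) = -38.9 mV
E_K⁺ = (61.7/1)·log₁₀(6.31/115) = -77.8 mV
Vm = (Σ gᵢEᵢ)/(Σ gᵢ) = (3.7·52.8 + 22·-38.9 + 11·-77.8) / (3.7 + 22 + 11)
= -1516.24 / 36.7 = -41.31 mV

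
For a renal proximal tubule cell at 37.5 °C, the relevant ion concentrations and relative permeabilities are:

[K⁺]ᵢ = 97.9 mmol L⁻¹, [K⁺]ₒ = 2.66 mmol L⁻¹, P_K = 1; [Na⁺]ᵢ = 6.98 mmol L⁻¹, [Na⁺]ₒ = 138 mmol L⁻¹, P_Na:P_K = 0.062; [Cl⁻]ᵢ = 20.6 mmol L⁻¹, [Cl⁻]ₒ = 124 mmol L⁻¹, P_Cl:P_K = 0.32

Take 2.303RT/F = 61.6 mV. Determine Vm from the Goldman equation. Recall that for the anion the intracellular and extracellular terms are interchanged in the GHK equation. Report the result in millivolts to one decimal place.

Vm = 61.6 · log₁₀[(Σ P·[cation]ₒ + Σ P·[anion]ᵢ) / (Σ P·[cation]ᵢ + Σ P·[anion]ₒ)]
Numerator = 1×2.66 + 0.062×138 + 0.32×20.6 = 17.81
Denominator = 1×97.9 + 0.062×6.98 + 0.32×124 = 138
Vm = 61.6 · log₁₀(0.12903) = 61.6 × (-0.8893) = -54.78 mV

-54.8 mV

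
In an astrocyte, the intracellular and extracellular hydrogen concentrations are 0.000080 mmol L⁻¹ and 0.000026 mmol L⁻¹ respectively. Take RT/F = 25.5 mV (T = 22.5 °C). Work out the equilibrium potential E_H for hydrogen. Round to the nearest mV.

-29 mV

E = (25.5/z) · ln([H⁺]_out/[H⁺]_in) with z = +1.
= (25.5/1) · ln(0.000026/0.000080) = 25.50 · ln(0.325)
= 25.50 · (-1.1239) = -28.66 mV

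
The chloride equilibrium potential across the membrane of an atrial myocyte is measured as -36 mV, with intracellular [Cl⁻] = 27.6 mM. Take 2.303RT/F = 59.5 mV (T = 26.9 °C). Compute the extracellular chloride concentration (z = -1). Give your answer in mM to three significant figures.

Nernst: E = (59.5/-1) · log₁₀([out]/[in]), so log₁₀([out]/[in]) = -36.0 × -1 / 59.5 = 0.6050.
[out]/[in] = 10^(0.6050) = 4.028.
[out] = 4.028 × 27.6 = 111.2 mM.

111 mM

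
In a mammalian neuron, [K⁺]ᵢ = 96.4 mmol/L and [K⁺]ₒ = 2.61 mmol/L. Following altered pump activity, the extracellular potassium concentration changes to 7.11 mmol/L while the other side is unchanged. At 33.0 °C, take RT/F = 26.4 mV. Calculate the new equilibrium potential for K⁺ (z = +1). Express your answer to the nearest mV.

-69 mV

After the shift: [K⁺]_out = 7.11, [K⁺]_in = 96.4 mmol/L.
E_new = (26.4/1)·ln(7.11/96.4) = 26.40 · (-2.6070) = -68.82 mV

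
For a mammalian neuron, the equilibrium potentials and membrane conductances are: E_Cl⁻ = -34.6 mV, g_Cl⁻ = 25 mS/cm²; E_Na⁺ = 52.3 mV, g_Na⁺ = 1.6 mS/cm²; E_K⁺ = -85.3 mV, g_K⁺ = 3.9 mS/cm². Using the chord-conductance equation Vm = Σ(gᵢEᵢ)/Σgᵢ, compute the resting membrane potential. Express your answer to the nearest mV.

Σ gᵢEᵢ = 25·(-34.6) + 1.6·(52.3) + 3.9·(-85.3) = -1113.99
Σ gᵢ = 25 + 1.6 + 3.9 = 30.5
Vm = -1113.99 / 30.5 = -36.52 mV

-37 mV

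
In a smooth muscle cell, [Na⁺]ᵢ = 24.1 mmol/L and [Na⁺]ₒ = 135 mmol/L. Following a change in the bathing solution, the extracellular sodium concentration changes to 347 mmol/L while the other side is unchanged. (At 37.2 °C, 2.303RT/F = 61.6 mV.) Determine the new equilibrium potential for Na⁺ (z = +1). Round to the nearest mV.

After the shift: [Na⁺]_out = 347, [Na⁺]_in = 24.1 mmol/L.
E_new = (61.6/1)·log₁₀(347/24.1) = 61.60 · (1.1583) = 71.35 mV

71 mV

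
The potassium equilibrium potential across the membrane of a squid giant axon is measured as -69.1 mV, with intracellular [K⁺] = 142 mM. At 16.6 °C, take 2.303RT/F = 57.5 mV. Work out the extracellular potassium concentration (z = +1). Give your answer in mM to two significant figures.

8.9 mM

Nernst: E = (57.5/1) · log₁₀([out]/[in]), so log₁₀([out]/[in]) = -69.1 × 1 / 57.5 = -1.2017.
[out]/[in] = 10^(-1.2017) = 0.06284.
[out] = 0.06284 × 142 = 8.924 mM.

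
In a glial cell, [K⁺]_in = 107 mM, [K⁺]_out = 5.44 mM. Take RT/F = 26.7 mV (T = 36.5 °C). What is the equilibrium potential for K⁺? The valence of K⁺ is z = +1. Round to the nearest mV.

E = (26.7/z) · ln([K⁺]_out/[K⁺]_in) with z = +1.
= (26.7/1) · ln(5.44/107) = 26.70 · ln(0.05084)
= 26.70 · (-2.9790) = -79.54 mV

-80 mV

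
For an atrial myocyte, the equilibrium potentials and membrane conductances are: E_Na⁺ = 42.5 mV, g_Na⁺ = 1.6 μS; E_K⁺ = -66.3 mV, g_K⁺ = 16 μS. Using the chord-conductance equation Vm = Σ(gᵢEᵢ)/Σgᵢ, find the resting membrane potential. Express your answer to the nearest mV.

Σ gᵢEᵢ = 1.6·(42.5) + 16·(-66.3) = -992.80
Σ gᵢ = 1.6 + 16 = 17.6
Vm = -992.80 / 17.6 = -56.41 mV

-56 mV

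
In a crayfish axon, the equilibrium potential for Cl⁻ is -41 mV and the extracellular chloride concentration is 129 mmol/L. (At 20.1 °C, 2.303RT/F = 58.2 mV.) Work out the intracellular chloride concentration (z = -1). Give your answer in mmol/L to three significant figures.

25.5 mmol/L

Nernst: E = (58.2/-1) · log₁₀([out]/[in]), so log₁₀([out]/[in]) = -41.0 × -1 / 58.2 = 0.7045.
[out]/[in] = 10^(0.7045) = 5.064.
[in] = 129 / 5.064 = 25.48 mmol/L.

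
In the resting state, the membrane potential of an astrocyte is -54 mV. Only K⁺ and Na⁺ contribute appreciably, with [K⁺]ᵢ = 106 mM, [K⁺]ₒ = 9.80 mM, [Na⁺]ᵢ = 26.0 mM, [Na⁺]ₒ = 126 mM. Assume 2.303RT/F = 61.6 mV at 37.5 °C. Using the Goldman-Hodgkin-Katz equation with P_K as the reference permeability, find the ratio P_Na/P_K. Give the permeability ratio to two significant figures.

0.035

Let α = P_Na/P_K. GHK: Vm = 61.6·log₁₀[(Kₒ + α·Naₒ)/(Kᵢ + α·Naᵢ)].
10^(Vm/61.6) = 10^(-54.0/61.6) = 0.13285
So 0.13285·(Kᵢ + α·Naᵢ) = Kₒ + α·Naₒ → α = (0.13285·106.0 − 9.8) / (126.0 − 0.13285·26.0)
α = (14.08 − 9.8) / (126.0 − 3.454) = 4.283/122.5 = 0.03495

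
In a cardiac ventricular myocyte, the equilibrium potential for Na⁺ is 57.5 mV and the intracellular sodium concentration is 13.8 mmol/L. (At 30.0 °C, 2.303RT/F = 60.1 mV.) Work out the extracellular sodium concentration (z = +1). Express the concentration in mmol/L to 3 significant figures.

Nernst: E = (60.1/1) · log₁₀([out]/[in]), so log₁₀([out]/[in]) = 57.5 × 1 / 60.1 = 0.9567.
[out]/[in] = 10^(0.9567) = 9.052.
[out] = 9.052 × 13.8 = 124.9 mmol/L.

125 mmol/L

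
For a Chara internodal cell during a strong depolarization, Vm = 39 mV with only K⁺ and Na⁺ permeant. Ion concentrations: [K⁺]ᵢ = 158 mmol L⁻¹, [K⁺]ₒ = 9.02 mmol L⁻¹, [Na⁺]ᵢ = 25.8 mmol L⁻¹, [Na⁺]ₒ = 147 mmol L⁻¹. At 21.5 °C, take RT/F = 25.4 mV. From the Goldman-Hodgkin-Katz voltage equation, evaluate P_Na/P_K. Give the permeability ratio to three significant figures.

26.6

Let α = P_Na/P_K. GHK: Vm = 25.4·ln[(Kₒ + α·Naₒ)/(Kᵢ + α·Naᵢ)].
e^(Vm/25.4) = e^(39.0/25.4) = 4.6433
So 4.6433·(Kᵢ + α·Naᵢ) = Kₒ + α·Naₒ → α = (4.6433·158.0 − 9.02) / (147.0 − 4.6433·25.8)
α = (733.6 − 9.02) / (147.0 − 119.8) = 724.6/27.2 = 26.64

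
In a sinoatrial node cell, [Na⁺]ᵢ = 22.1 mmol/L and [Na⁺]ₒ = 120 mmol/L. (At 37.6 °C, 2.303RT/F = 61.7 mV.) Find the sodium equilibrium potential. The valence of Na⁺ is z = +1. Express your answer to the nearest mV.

E = (61.7/z) · log₁₀([Na⁺]_out/[Na⁺]_in) with z = +1.
= (61.7/1) · log₁₀(120/22.1) = 61.70 · log₁₀(5.43)
= 61.70 · (0.7348) = 45.34 mV

45 mV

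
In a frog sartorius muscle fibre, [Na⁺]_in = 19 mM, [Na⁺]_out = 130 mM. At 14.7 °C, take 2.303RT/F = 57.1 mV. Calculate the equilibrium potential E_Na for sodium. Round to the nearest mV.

E = (57.1/z) · log₁₀([Na⁺]_out/[Na⁺]_in) with z = +1.
= (57.1/1) · log₁₀(130/19) = 57.10 · log₁₀(6.842)
= 57.10 · (0.8352) = 47.69 mV

48 mV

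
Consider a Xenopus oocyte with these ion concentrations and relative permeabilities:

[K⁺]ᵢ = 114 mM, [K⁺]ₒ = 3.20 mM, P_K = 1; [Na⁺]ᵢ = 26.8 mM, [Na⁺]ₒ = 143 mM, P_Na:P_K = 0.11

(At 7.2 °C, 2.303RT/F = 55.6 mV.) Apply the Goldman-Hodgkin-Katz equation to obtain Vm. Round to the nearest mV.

Vm = 55.6 · log₁₀[(Σ P·[cation]ₒ + Σ P·[anion]ᵢ) / (Σ P·[cation]ᵢ + Σ P·[anion]ₒ)]
Numerator = 1×3.20 + 0.11×143 = 18.93
Denominator = 1×114 + 0.11×26.8 = 116.9
Vm = 55.6 · log₁₀(0.16187) = 55.6 × (-0.7908) = -43.97 mV

-44 mV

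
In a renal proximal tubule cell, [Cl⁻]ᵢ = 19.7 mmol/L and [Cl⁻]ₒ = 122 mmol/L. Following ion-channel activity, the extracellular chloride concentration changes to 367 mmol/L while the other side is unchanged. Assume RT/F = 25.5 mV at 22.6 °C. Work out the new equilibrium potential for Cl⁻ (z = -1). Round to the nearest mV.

-75 mV

After the shift: [Cl⁻]_out = 367, [Cl⁻]_in = 19.7 mmol/L.
E_new = (25.5/-1)·ln(367/19.7) = -25.50 · (2.9247) = -74.58 mV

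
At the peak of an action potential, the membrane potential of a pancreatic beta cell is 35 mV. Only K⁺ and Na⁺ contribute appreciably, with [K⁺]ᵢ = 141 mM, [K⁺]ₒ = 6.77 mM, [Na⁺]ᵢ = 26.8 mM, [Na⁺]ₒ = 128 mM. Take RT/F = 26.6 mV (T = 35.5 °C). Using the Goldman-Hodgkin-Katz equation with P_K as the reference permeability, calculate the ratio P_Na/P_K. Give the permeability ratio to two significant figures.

18

Let α = P_Na/P_K. GHK: Vm = 26.6·ln[(Kₒ + α·Naₒ)/(Kᵢ + α·Naᵢ)].
e^(Vm/26.6) = e^(35.0/26.6) = 3.7277
So 3.7277·(Kᵢ + α·Naᵢ) = Kₒ + α·Naₒ → α = (3.7277·141.0 − 6.77) / (128.0 − 3.7277·26.8)
α = (525.6 − 6.77) / (128.0 − 99.9) = 518.8/28.1 = 18.47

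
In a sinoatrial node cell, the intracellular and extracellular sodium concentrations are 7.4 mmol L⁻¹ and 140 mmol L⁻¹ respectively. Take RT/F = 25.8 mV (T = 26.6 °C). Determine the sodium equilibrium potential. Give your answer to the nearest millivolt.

E = (25.8/z) · ln([Na⁺]_out/[Na⁺]_in) with z = +1.
= (25.8/1) · ln(140/7.4) = 25.80 · ln(18.92)
= 25.80 · (2.9402) = 75.86 mV

76 mV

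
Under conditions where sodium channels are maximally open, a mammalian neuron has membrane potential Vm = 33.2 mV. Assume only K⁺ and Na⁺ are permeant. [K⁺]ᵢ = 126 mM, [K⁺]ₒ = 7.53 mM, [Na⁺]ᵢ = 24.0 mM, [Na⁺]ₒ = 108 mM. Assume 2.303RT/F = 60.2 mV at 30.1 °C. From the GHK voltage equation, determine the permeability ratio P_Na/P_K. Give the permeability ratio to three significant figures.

19.6

Let α = P_Na/P_K. GHK: Vm = 60.2·log₁₀[(Kₒ + α·Naₒ)/(Kᵢ + α·Naᵢ)].
10^(Vm/60.2) = 10^(33.2/60.2) = 3.5604
So 3.5604·(Kᵢ + α·Naᵢ) = Kₒ + α·Naₒ → α = (3.5604·126.0 − 7.53) / (108.0 − 3.5604·24.0)
α = (448.6 − 7.53) / (108.0 − 85.45) = 441.1/22.55 = 19.56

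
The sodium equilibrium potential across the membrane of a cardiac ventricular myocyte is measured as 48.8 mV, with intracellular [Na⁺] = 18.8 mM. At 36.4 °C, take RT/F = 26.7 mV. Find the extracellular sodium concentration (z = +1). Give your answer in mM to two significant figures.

120 mM

Nernst: E = (26.7/1) · ln([out]/[in]), so ln([out]/[in]) = 48.8 × 1 / 26.7 = 1.8277.
[out]/[in] = e^(1.8277) = 6.22.
[out] = 6.22 × 18.8 = 116.9 mM.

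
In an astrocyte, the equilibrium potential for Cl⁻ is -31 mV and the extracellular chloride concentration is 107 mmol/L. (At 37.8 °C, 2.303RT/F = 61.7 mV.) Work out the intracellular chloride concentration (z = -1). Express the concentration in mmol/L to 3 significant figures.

Nernst: E = (61.7/-1) · log₁₀([out]/[in]), so log₁₀([out]/[in]) = -31.0 × -1 / 61.7 = 0.5024.
[out]/[in] = 10^(0.5024) = 3.18.
[in] = 107 / 3.18 = 33.65 mmol/L.

33.6 mmol/L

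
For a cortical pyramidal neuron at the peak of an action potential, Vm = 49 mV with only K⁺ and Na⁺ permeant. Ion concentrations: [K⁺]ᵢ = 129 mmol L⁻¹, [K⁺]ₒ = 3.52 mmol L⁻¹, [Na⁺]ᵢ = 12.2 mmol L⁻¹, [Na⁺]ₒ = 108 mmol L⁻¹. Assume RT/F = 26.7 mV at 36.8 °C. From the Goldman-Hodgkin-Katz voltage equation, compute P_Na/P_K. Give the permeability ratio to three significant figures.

25.5

Let α = P_Na/P_K. GHK: Vm = 26.7·ln[(Kₒ + α·Naₒ)/(Kᵢ + α·Naᵢ)].
e^(Vm/26.7) = e^(49.0/26.7) = 6.2664
So 6.2664·(Kᵢ + α·Naᵢ) = Kₒ + α·Naₒ → α = (6.2664·129.0 − 3.52) / (108.0 − 6.2664·12.2)
α = (808.4 − 3.52) / (108.0 − 76.45) = 804.8/31.55 = 25.51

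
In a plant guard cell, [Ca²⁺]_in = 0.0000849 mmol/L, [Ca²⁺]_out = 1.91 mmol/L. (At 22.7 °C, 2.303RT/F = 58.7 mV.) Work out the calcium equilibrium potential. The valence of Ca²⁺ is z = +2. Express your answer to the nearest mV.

E = (58.7/z) · log₁₀([Ca²⁺]_out/[Ca²⁺]_in) with z = +2.
= (58.7/2) · log₁₀(1.91/0.0000849) = 29.35 · log₁₀(2.25e+04)
= 29.35 · (4.3521) = 127.73 mV

128 mV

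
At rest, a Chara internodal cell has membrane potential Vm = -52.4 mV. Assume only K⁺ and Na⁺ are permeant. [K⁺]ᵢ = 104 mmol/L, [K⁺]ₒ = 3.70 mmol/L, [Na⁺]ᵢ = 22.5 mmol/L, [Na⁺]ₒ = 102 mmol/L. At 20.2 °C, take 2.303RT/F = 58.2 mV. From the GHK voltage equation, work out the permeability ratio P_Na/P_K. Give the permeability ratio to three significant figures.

Let α = P_Na/P_K. GHK: Vm = 58.2·log₁₀[(Kₒ + α·Naₒ)/(Kᵢ + α·Naᵢ)].
10^(Vm/58.2) = 10^(-52.4/58.2) = 0.12579
So 0.12579·(Kᵢ + α·Naᵢ) = Kₒ + α·Naₒ → α = (0.12579·104.0 − 3.7) / (102.0 − 0.12579·22.5)
α = (13.08 − 3.7) / (102.0 − 2.83) = 9.382/99.17 = 0.09461

0.0946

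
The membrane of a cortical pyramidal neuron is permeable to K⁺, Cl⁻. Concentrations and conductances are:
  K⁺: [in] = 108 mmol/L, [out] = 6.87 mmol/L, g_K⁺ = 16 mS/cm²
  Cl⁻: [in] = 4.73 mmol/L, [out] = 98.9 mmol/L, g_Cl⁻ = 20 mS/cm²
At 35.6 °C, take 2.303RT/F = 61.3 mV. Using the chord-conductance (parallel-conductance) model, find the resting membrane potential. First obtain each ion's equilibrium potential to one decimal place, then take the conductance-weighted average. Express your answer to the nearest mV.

E_K⁺ = (61.3/1)·log₁₀(6.87/108) = -73.3 mV
E_Cl⁻ = (61.3/-1)·log₁₀(98.9/4.73) = -80.9 mV
Vm = (Σ gᵢEᵢ)/(Σ gᵢ) = (16·-73.3 + 20·-80.9) / (16 + 20)
= -2790.80 / 36 = -77.52 mV

-78 mV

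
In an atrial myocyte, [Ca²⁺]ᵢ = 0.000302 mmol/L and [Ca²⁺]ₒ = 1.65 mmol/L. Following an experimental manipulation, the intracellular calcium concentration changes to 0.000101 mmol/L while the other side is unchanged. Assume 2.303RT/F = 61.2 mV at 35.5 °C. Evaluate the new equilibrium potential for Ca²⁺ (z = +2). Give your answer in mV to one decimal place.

After the shift: [Ca²⁺]_out = 1.65, [Ca²⁺]_in = 0.000101 mmol/L.
E_new = (61.2/2)·log₁₀(1.65/0.000101) = 30.60 · (4.2132) = 128.92 mV

128.9 mV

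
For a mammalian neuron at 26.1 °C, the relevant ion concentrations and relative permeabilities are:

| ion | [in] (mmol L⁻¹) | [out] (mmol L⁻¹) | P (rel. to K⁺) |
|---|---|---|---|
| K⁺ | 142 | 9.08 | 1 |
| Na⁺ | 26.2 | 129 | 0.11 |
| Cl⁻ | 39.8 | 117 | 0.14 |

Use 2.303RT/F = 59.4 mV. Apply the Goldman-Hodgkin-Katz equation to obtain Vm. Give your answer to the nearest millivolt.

-44 mV

Vm = 59.4 · log₁₀[(Σ P·[cation]ₒ + Σ P·[anion]ᵢ) / (Σ P·[cation]ᵢ + Σ P·[anion]ₒ)]
Numerator = 1×9.08 + 0.11×129 + 0.14×39.8 = 28.84
Denominator = 1×142 + 0.11×26.2 + 0.14×117 = 161.3
Vm = 59.4 · log₁₀(0.17885) = 59.4 × (-0.7475) = -44.40 mV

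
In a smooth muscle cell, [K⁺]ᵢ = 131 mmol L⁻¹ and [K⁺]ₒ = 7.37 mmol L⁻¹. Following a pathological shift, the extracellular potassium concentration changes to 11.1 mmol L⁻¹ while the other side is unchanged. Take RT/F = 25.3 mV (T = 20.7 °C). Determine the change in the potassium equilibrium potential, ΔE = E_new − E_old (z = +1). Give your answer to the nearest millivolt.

E_old = (25.3/1)·ln(7.37/131) = -72.81 mV
E_new = (25.3/1)·ln(11.1/131) = -62.45 mV
ΔE = -62.45 − (-72.81) = 10.36 mV

10 mV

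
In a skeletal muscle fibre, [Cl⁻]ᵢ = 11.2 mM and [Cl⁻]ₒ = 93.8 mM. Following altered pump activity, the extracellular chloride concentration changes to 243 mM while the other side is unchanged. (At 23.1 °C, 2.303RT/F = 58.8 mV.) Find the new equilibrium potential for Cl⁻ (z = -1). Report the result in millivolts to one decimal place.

-78.6 mV

After the shift: [Cl⁻]_out = 243, [Cl⁻]_in = 11.2 mM.
E_new = (58.8/-1)·log₁₀(243/11.2) = -58.80 · (1.3364) = -78.58 mV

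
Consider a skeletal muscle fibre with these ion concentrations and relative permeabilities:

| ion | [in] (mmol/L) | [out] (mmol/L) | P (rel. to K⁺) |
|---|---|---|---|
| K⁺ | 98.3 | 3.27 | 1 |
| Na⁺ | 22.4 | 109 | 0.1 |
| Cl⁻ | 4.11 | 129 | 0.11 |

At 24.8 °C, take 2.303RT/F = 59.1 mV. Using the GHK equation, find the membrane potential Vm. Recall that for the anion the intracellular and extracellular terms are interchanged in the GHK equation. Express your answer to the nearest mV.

Vm = 59.1 · log₁₀[(Σ P·[cation]ₒ + Σ P·[anion]ᵢ) / (Σ P·[cation]ᵢ + Σ P·[anion]ₒ)]
Numerator = 1×3.27 + 0.1×109 + 0.11×4.11 = 14.62
Denominator = 1×98.3 + 0.1×22.4 + 0.11×129 = 114.7
Vm = 59.1 · log₁₀(0.12745) = 59.1 × (-0.8947) = -52.87 mV

-53 mV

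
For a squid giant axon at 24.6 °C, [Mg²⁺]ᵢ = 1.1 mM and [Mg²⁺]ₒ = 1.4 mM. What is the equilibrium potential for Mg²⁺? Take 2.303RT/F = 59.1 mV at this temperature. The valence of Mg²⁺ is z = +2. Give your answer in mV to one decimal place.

E = (59.1/z) · log₁₀([Mg²⁺]_out/[Mg²⁺]_in) with z = +2.
= (59.1/2) · log₁₀(1.4/1.1) = 29.55 · log₁₀(1.273)
= 29.55 · (0.1047) = 3.09 mV

3.1 mV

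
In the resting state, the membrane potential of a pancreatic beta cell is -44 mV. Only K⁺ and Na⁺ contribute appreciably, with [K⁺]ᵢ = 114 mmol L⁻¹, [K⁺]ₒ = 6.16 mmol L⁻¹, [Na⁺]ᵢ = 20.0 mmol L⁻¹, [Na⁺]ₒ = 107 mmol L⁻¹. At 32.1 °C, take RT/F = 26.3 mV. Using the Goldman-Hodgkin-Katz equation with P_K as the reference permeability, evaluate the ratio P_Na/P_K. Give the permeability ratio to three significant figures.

0.148

Let α = P_Na/P_K. GHK: Vm = 26.3·ln[(Kₒ + α·Naₒ)/(Kᵢ + α·Naᵢ)].
e^(Vm/26.3) = e^(-44.0/26.3) = 0.18768
So 0.18768·(Kᵢ + α·Naᵢ) = Kₒ + α·Naₒ → α = (0.18768·114.0 − 6.16) / (107.0 − 0.18768·20.0)
α = (21.4 − 6.16) / (107.0 − 3.754) = 15.24/103.2 = 0.1476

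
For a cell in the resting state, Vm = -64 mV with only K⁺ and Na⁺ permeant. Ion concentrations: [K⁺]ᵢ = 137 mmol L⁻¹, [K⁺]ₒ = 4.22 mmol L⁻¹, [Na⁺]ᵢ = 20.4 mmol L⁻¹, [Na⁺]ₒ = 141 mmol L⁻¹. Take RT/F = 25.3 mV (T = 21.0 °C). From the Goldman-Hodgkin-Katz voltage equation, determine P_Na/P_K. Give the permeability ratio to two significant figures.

Let α = P_Na/P_K. GHK: Vm = 25.3·ln[(Kₒ + α·Naₒ)/(Kᵢ + α·Naᵢ)].
e^(Vm/25.3) = e^(-64.0/25.3) = 0.079687
So 0.079687·(Kᵢ + α·Naᵢ) = Kₒ + α·Naₒ → α = (0.079687·137.0 − 4.22) / (141.0 − 0.079687·20.4)
α = (10.92 − 4.22) / (141.0 − 1.626) = 6.697/139.4 = 0.04805

0.048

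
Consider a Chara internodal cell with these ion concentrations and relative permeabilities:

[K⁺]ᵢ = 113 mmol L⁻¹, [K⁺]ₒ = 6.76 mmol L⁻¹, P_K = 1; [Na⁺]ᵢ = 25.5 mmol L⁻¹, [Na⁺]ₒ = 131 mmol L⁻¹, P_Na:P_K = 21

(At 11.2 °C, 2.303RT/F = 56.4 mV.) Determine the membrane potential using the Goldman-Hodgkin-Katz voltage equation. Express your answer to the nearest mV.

35 mV

Vm = 56.4 · log₁₀[(Σ P·[cation]ₒ + Σ P·[anion]ᵢ) / (Σ P·[cation]ᵢ + Σ P·[anion]ₒ)]
Numerator = 1×6.76 + 21×131 = 2758
Denominator = 1×113 + 21×25.5 = 648.5
Vm = 56.4 · log₁₀(4.2525) = 56.4 × (0.6286) = 35.46 mV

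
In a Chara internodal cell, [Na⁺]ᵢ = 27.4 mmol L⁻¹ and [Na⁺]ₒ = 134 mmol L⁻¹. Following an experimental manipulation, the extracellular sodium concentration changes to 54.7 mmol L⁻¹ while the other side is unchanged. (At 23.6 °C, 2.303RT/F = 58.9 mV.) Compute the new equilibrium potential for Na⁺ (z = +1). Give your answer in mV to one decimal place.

After the shift: [Na⁺]_out = 54.7, [Na⁺]_in = 27.4 mmol L⁻¹.
E_new = (58.9/1)·log₁₀(54.7/27.4) = 58.90 · (0.3002) = 17.68 mV

17.7 mV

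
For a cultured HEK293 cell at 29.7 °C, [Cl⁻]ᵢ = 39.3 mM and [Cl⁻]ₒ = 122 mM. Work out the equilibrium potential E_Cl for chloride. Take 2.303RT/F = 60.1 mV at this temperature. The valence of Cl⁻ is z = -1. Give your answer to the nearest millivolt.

E = (60.1/z) · log₁₀([Cl⁻]_out/[Cl⁻]_in) with z = -1.
For an anion, dividing by z = -1 reverses the sign.
= (60.1/-1) · log₁₀(122/39.3) = -60.10 · log₁₀(3.104)
= -60.10 · (0.4920) = -29.57 mV

-30 mV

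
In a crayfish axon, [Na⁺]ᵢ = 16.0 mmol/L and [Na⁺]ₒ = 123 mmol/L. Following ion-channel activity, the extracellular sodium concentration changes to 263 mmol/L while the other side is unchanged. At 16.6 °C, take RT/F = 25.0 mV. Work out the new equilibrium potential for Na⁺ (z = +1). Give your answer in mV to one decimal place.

After the shift: [Na⁺]_out = 263, [Na⁺]_in = 16.0 mmol/L.
E_new = (25.0/1)·ln(263/16.0) = 25.00 · (2.7996) = 69.99 mV

70.0 mV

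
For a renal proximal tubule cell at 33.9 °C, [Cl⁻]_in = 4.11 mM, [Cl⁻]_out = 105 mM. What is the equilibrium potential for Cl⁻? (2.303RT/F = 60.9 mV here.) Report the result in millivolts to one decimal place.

E = (60.9/z) · log₁₀([Cl⁻]_out/[Cl⁻]_in) with z = -1.
For an anion, dividing by z = -1 reverses the sign.
= (60.9/-1) · log₁₀(105/4.11) = -60.90 · log₁₀(25.55)
= -60.90 · (1.4073) = -85.71 mV

-85.7 mV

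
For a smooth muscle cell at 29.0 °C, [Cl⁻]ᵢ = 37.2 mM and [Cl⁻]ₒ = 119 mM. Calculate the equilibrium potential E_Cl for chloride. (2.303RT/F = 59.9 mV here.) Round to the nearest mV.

E = (59.9/z) · log₁₀([Cl⁻]_out/[Cl⁻]_in) with z = -1.
For an anion, dividing by z = -1 reverses the sign.
= (59.9/-1) · log₁₀(119/37.2) = -59.90 · log₁₀(3.199)
= -59.90 · (0.5050) = -30.25 mV

-30 mV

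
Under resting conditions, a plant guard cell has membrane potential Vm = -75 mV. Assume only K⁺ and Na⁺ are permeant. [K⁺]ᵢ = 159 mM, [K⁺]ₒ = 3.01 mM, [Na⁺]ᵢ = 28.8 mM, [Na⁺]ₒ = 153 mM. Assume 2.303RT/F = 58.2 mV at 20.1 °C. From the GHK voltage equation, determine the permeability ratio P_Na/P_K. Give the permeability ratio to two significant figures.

Let α = P_Na/P_K. GHK: Vm = 58.2·log₁₀[(Kₒ + α·Naₒ)/(Kᵢ + α·Naᵢ)].
10^(Vm/58.2) = 10^(-75.0/58.2) = 0.051445
So 0.051445·(Kᵢ + α·Naᵢ) = Kₒ + α·Naₒ → α = (0.051445·159.0 − 3.01) / (153.0 − 0.051445·28.8)
α = (8.18 − 3.01) / (153.0 − 1.482) = 5.17/151.5 = 0.03412

0.034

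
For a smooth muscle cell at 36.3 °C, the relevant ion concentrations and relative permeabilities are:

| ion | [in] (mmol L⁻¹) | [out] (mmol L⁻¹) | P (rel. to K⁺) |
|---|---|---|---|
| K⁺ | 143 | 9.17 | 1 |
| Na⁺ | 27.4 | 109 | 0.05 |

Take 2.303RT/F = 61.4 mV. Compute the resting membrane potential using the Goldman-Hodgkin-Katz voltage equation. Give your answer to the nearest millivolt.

Vm = 61.4 · log₁₀[(Σ P·[cation]ₒ + Σ P·[anion]ᵢ) / (Σ P·[cation]ᵢ + Σ P·[anion]ₒ)]
Numerator = 1×9.17 + 0.05×109 = 14.62
Denominator = 1×143 + 0.05×27.4 = 144.4
Vm = 61.4 · log₁₀(0.10127) = 61.4 × (-0.9945) = -61.06 mV

-61 mV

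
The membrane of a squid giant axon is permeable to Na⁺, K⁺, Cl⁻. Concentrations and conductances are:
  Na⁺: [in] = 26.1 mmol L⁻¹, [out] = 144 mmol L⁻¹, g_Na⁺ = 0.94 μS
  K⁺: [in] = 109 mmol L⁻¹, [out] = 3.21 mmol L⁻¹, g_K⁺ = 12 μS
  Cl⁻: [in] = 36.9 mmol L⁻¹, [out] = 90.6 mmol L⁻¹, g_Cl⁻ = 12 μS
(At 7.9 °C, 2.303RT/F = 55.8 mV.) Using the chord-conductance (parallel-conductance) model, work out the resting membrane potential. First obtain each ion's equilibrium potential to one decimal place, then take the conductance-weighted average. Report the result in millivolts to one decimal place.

E_Na⁺ = (55.8/1)·log₁₀(144/26.1) = 41.4 mV
E_K⁺ = (55.8/1)·log₁₀(3.21/109) = -85.4 mV
E_Cl⁻ = (55.8/-1)·log₁₀(90.6/36.9) = -21.8 mV
Vm = (Σ gᵢEᵢ)/(Σ gᵢ) = (0.94·41.4 + 12·-85.4 + 12·-21.8) / (0.94 + 12 + 12)
= -1247.48 / 24.94 = -50.02 mV

-50.0 mV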